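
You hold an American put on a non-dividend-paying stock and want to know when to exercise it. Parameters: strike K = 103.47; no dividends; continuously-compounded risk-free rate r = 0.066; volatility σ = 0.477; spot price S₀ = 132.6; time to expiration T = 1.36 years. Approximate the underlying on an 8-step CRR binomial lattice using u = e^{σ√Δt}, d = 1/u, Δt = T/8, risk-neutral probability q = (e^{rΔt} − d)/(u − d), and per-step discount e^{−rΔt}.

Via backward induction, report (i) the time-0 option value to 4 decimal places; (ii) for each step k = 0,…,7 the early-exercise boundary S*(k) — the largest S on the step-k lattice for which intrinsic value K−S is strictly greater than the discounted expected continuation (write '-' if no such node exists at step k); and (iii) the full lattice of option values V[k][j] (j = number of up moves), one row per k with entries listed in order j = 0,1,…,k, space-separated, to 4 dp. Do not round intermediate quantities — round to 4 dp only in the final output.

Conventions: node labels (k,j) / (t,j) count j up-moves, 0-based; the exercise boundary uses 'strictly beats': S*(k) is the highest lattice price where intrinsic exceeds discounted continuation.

params: Δt=0.17000 u=1.21734 d=0.82146 q=0.47949 e^(-rΔt)=0.98884
t_8 payoffs: 75.9762 62.7262 43.0906 13.9920 0.0000 0.0000 0.0000 0.0000 0.0000
t_7: node(7,0) S=33.4694 payoff=70.0006 vs cont=68.8461 → 70.0006 [stop]  node(7,1) S=49.5993 payoff=53.8707 vs cont=52.7163 → 53.8707 [stop]  node(7,2) S=73.5026 payoff=29.9674 vs cont=28.8130 → 29.9674 [stop]  node(7,3) S=108.9256 payoff=0.0000 vs cont=7.2017 → 7.2017 [wait]  node(7,4) S=161.4199 payoff=0.0000 vs cont=0.0000 → 0.0000 [wait]  node(7,5) S=239.2128 payoff=0.0000 vs cont=0.0000 → 0.0000 [wait]  node(7,6) S=354.4963 payoff=0.0000 vs cont=0.0000 → 0.0000 [wait]  node(7,7) S=525.3381 payoff=0.0000 vs cont=0.0000 → 0.0000 [wait]  ⇒ S*(7)=73.5026
t_6: node(6,0) S=40.7438 payoff=62.7262 vs cont=61.5717 → 62.7262 [stop]  node(6,1) S=60.3794 payoff=43.0906 vs cont=41.9361 → 43.0906 [stop]  node(6,2) S=89.4780 payoff=13.9920 vs cont=18.8389 → 18.8389 [wait]  node(6,3) S=132.6000 payoff=0.0000 vs cont=3.7067 → 3.7067 [wait]  node(6,4) S=196.5037 payoff=0.0000 vs cont=0.0000 → 0.0000 [wait]  node(6,5) S=291.2045 payoff=0.0000 vs cont=0.0000 → 0.0000 [wait]  node(6,6) S=431.5442 payoff=0.0000 vs cont=0.0000 → 0.0000 [wait]  ⇒ S*(6)=60.3794
t_5: node(5,0) S=49.5993 payoff=53.8707 vs cont=52.7163 → 53.8707 [stop]  node(5,1) S=73.5026 payoff=29.9674 vs cont=31.1111 → 31.1111 [wait]  node(5,2) S=108.9256 payoff=0.0000 vs cont=11.4539 → 11.4539 [wait]  node(5,3) S=161.4199 payoff=0.0000 vs cont=1.9079 → 1.9079 [wait]  node(5,4) S=239.2128 payoff=0.0000 vs cont=0.0000 → 0.0000 [wait]  node(5,5) S=354.4963 payoff=0.0000 vs cont=0.0000 → 0.0000 [wait]  ⇒ S*(5)=49.5993
t_4: node(4,0) S=60.3794 payoff=43.0906 vs cont=42.4784 → 43.0906 [stop]  node(4,1) S=89.4780 payoff=13.9920 vs cont=21.4437 → 21.4437 [wait]  node(4,2) S=132.6000 payoff=0.0000 vs cont=6.7999 → 6.7999 [wait]  node(4,3) S=196.5037 payoff=0.0000 vs cont=0.9820 → 0.9820 [wait]  node(4,4) S=291.2045 payoff=0.0000 vs cont=0.0000 → 0.0000 [wait]  ⇒ S*(4)=60.3794
t_3: node(3,0) S=73.5026 payoff=29.9674 vs cont=32.3461 → 32.3461 [wait]  node(3,1) S=108.9256 payoff=0.0000 vs cont=14.2612 → 14.2612 [wait]  node(3,2) S=161.4199 payoff=0.0000 vs cont=3.9655 → 3.9655 [wait]  node(3,3) S=239.2128 payoff=0.0000 vs cont=0.5054 → 0.5054 [wait]  ⇒ S*(3)=-
t_2: node(2,0) S=89.4780 payoff=13.9920 vs cont=23.4104 → 23.4104 [wait]  node(2,1) S=132.6000 payoff=0.0000 vs cont=9.2205 → 9.2205 [wait]  node(2,2) S=196.5037 payoff=0.0000 vs cont=2.2807 → 2.2807 [wait]  ⇒ S*(2)=-
t_1: node(1,0) S=108.9256 payoff=0.0000 vs cont=16.4212 → 16.4212 [wait]  node(1,1) S=161.4199 payoff=0.0000 vs cont=5.8272 → 5.8272 [wait]  ⇒ S*(1)=-
t_0: node(0,0) S=132.6000 payoff=0.0000 vs cont=11.2149 → 11.2149 [wait]  ⇒ S*(0)=-

price = 11.2149
boundary = - - - - 60.3794 49.5993 60.3794 73.5026
tree:
11.2149
16.4212 5.8272
23.4104 9.2205 2.2807
32.3461 14.2612 3.9655 0.5054
43.0906 21.4437 6.7999 0.9820 0.0000
53.8707 31.1111 11.4539 1.9079 0.0000 0.0000
62.7262 43.0906 18.8389 3.7067 0.0000 0.0000 0.0000
70.0006 53.8707 29.9674 7.2017 0.0000 0.0000 0.0000 0.0000
75.9762 62.7262 43.0906 13.9920 0.0000 0.0000 0.0000 0.0000 0.0000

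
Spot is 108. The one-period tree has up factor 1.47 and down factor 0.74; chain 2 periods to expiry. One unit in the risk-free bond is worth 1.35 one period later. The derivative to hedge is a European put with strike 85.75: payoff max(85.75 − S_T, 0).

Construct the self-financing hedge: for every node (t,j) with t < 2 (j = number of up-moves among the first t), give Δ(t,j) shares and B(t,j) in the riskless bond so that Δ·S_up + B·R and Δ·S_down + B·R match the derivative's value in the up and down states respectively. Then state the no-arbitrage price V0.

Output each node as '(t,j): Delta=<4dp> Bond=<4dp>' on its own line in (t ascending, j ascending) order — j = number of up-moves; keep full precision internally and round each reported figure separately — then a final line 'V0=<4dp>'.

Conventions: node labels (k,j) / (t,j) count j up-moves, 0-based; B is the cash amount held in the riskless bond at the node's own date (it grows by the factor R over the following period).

Under the risk-neutral measure, an up-move has probability p* = (R−d)/(u−d) = 0.8356 and values discount at R = 1.35.
Expiry values: V(2,0)=26.6092, V(2,1)=0.0000, V(2,2)=0.0000
Node (1,0) S=79.9200: V=(p*·0.0000+(1−p*)·26.6092)/1.35=3.2401; Δ=(0.0000−26.6092)/(117.4824−59.1408)=-0.4561; B=V−Δ·S=39.6910
Node (1,1) S=158.7600: V=(p*·0.0000+(1−p*)·0.0000)/1.35=0.0000; Δ=(0.0000−0.0000)/(233.3772−117.4824)=0.0000; B=V−Δ·S=0.0000
Node (0,0) S=108.0000: V=(p*·0.0000+(1−p*)·3.2401)/1.35=0.3945; Δ=(0.0000−3.2401)/(158.7600−79.9200)=-0.0411; B=V−Δ·S=4.8330
Sanity check at the root: Δ(0,0)·S0 + B(0,0) reproduces V0 = 0.3945.

(0,0): Delta=-0.0411 Bond=4.8330
(1,0): Delta=-0.4561 Bond=39.6910
(1,1): Delta=0.0000 Bond=0.0000
V0=0.3945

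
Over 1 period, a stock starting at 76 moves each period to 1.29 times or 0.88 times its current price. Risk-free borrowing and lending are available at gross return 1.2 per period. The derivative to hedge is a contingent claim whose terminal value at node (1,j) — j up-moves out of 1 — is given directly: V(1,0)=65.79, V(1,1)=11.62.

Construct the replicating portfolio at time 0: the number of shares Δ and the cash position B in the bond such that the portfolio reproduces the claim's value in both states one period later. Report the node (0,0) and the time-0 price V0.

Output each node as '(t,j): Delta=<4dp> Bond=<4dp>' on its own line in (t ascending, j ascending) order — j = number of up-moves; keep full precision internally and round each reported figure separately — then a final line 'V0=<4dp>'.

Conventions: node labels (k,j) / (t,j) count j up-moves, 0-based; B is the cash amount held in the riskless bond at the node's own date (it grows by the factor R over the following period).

(0,0): Delta=-1.7384 Bond=151.7144
V0=19.5925

The replicating-portfolio and risk-neutral prices coincide; use p* = (1.2−0.88)/(1.29−0.88) = 0.7805 for the latter.
Expiry values: V(1,0)=65.7900, V(1,1)=11.6200
  t=0,j=0: stock 76.0000 → up 98.0400 (V=11.6200), down 66.8800 (V=65.7900). Price 19.5925; hedge Δ=-1.7384, bond B=151.7144.
As a check, the time-0 holding Δ(0,0)·S0 + B(0,0) comes to 19.5925 — exactly V0.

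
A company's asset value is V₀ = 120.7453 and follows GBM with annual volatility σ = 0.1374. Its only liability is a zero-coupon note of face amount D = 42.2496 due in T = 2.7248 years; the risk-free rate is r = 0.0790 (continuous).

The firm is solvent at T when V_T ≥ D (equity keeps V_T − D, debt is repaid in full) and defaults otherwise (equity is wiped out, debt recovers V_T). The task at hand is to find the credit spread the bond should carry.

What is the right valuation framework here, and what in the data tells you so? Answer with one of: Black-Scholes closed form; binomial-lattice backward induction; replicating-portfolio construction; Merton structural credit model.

framework: Merton structural credit model

Key observation: the data describe a firm's assets (V₀ = 120.7453, GBM) and a single zero-coupon debt of face 42.2496, so credit quantities follow from equity-as-call in the structural model.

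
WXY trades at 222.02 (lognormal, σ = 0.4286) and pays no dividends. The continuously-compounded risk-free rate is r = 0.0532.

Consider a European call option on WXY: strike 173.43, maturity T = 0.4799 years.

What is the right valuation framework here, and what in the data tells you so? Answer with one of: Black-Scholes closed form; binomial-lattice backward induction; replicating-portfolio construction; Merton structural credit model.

framework: Black-Scholes closed form

Key observation: a European claim on WXY (strike 173.43) — a lognormal (GBM) underlying with constant rate and volatility — has an exact closed-form value; no lattice or capital structure is involved.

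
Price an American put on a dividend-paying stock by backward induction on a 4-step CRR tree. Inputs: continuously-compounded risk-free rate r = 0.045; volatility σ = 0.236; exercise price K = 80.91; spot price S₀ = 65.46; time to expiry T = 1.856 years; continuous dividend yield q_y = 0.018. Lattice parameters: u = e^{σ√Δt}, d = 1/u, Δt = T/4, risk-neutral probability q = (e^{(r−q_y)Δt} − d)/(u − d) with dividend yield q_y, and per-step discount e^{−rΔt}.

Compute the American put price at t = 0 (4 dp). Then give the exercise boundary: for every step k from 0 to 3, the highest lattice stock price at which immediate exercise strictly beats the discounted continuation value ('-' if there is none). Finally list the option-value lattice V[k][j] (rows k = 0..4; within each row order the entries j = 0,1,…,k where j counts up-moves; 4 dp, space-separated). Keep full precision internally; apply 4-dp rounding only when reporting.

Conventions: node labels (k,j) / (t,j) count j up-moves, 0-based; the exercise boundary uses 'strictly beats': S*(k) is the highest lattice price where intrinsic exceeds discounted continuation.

params: Δt=0.46400 u=1.17440 d=0.85150 q=0.49894 e^(-rΔt)=0.97934
t_4 payoffs: 46.4979 33.4482 15.4500 0.0000 0.0000
t_3: node(3,0) S=40.4136 payoff=40.4964 vs cont=39.1606 → 40.4964 [stop]  node(3,1) S=55.7391 payoff=25.1709 vs cont=23.9626 → 25.1709 [stop]  node(3,2) S=76.8762 payoff=4.0338 vs cont=7.5814 → 7.5814 [wait]  node(3,3) S=106.0289 payoff=0.0000 vs cont=0.0000 → 0.0000 [wait]  ⇒ S*(3)=55.7391
t_2: node(2,0) S=47.4618 payoff=33.4482 vs cont=32.1711 → 33.4482 [stop]  node(2,1) S=65.4600 payoff=15.4500 vs cont=16.0560 → 16.0560 [wait]  node(2,2) S=90.2834 payoff=0.0000 vs cont=3.7203 → 3.7203 [wait]  ⇒ S*(2)=47.4618
t_1: node(1,0) S=55.7391 payoff=25.1709 vs cont=24.2587 → 25.1709 [stop]  node(1,1) S=76.8762 payoff=4.0338 vs cont=9.6966 → 9.6966 [wait]  ⇒ S*(1)=55.7391
t_0: node(0,0) S=65.4600 payoff=15.4500 vs cont=17.0896 → 17.0896 [wait]  ⇒ S*(0)=-

price = 17.0896
boundary = - 55.7391 47.4618 55.7391
tree:
17.0896
25.1709 9.6966
33.4482 16.0560 3.7203
40.4964 25.1709 7.5814 0.0000
46.4979 33.4482 15.4500 0.0000 0.0000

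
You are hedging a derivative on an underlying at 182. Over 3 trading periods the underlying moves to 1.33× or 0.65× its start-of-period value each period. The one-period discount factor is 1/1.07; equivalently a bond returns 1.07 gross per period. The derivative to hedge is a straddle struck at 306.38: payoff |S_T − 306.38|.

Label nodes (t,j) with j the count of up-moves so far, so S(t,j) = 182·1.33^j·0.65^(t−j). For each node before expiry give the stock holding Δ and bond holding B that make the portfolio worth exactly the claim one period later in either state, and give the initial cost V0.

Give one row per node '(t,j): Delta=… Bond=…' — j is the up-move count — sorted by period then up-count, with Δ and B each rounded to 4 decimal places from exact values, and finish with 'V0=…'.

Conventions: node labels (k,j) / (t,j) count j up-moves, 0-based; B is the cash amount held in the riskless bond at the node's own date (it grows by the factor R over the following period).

(0,0): Delta=-0.3441 Bond=177.5852
(1,0): Delta=-1.0000 Bond=267.6042
(1,1): Delta=-0.1457 Bond=141.9855
(2,0): Delta=-1.0000 Bond=286.3364
(2,1): Delta=-1.0000 Bond=286.3364
(2,2): Delta=0.1127 Bond=68.7170
V0=114.9514

Risk-neutral probability p* = (R−d)/(u−d) = (1.07−0.65)/(1.33−0.65) = 0.6176.
Terminal payoffs: V(3,0)=256.3983, V(3,1)=204.1096, V(3,2)=97.1191, V(3,3)=121.7999
(2,0): S=76.8950. Δ = (V_up−V_dn)/(S_up−S_dn) = (204.1096−256.3983)/(102.2704−49.9818) = -1.0000. V = [p*·204.1096 + (1−p*)·256.3983]/1.07 = 209.4414. B = V − Δ·S = 286.3364.
(2,1): S=157.3390. Δ = (V_up−V_dn)/(S_up−S_dn) = (97.1191−204.1096)/(209.2609−102.2704) = -1.0000. V = [p*·97.1191 + (1−p*)·204.1096]/1.07 = 128.9974. B = V − Δ·S = 286.3364.
(2,2): S=321.9398. Δ = (V_up−V_dn)/(S_up−S_dn) = (121.7999−97.1191)/(428.1799−209.2609) = 0.1127. V = [p*·121.7999 + (1−p*)·97.1191]/1.07 = 105.0123. B = V − Δ·S = 68.7170.
(1,0): S=118.3000. Δ = (V_up−V_dn)/(S_up−S_dn) = (128.9974−209.4414)/(157.3390−76.8950) = -1.0000. V = [p*·128.9974 + (1−p*)·209.4414]/1.07 = 149.3042. B = V − Δ·S = 267.6042.
(1,1): S=242.0600. Δ = (V_up−V_dn)/(S_up−S_dn) = (105.0123−128.9974)/(321.9398−157.3390) = -0.1457. V = [p*·105.0123 + (1−p*)·128.9974]/1.07 = 106.7132. B = V − Δ·S = 141.9855.
(0,0): S=182.0000. Δ = (V_up−V_dn)/(S_up−S_dn) = (106.7132−149.3042)/(242.0600−118.3000) = -0.3441. V = [p*·106.7132 + (1−p*)·149.3042]/1.07 = 114.9514. B = V − Δ·S = 177.5852.
Check: Δ(0,0)·S0 + B(0,0) = 114.9514 = V0.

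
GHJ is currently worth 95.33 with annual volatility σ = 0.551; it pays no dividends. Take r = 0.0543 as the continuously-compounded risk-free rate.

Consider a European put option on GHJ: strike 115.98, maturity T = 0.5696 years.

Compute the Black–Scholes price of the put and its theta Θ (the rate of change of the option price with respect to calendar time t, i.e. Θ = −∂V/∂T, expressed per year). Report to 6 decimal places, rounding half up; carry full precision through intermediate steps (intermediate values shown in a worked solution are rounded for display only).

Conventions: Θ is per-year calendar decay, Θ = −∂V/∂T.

price = 26.979725
Θ = -9.194906

σ√T = 0.551·√0.5696 = 0.415850
d₁ = (ln(S/K) + (r+σ²/2)T) / (σ√T) = (ln(95.33/115.98) + (0.0543+0.551²/2)·0.5696) / 0.415850 = (-0.196073 + 0.117395) / 0.415850 = -0.189199
d₂ = d₁ − σ√T = -0.189199 − 0.415850 = -0.605049
e^{−rT} = 0.969544
N(−d₁) = 0.575032,  N(−d₂) = 0.727427
Put price V = K·e^{−rT}·N(−d₂) − S·N(−d₁) = 81.797483 − 54.817758 = 26.979725
φ(d₁) = (1/√(2π))·e^{−d₁²/2} = 0.391865
Θ = −S·φ(d₁)·σ/(2√T) + r·K·e^{−rT}·N(−d₂) = −13.636509 + 4.441603 = -9.194906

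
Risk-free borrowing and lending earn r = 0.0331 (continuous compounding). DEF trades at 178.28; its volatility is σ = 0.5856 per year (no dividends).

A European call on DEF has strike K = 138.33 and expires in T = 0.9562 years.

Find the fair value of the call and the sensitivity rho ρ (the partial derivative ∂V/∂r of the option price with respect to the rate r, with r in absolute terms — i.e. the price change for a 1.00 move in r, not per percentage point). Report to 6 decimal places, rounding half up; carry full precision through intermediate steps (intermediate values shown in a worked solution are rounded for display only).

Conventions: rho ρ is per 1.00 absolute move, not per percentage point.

σ√T = 0.5856·√0.9562 = 0.572632
d₁ = (ln(S/K) + (r+σ²/2)T) / (σ√T) = (ln(178.28/138.33) + (0.0331+0.5856²/2)·0.9562) / 0.572632 = (0.253713 + 0.195604) / 0.572632 = 0.784653
d₂ = d₁ − σ√T = 0.784653 − 0.572632 = 0.212021
e^{−rT} = 0.968845
N(d₁) = 0.783671,  N(d₂) = 0.583955
Call price V = S·N(d₁) − K·e^{−rT}·N(d₂) = 139.712930 − 78.261821 = 61.451108
ρ = K·T·e^{−rT}·N(d₂) = 74.833954

price = 61.451108
ρ = 74.833954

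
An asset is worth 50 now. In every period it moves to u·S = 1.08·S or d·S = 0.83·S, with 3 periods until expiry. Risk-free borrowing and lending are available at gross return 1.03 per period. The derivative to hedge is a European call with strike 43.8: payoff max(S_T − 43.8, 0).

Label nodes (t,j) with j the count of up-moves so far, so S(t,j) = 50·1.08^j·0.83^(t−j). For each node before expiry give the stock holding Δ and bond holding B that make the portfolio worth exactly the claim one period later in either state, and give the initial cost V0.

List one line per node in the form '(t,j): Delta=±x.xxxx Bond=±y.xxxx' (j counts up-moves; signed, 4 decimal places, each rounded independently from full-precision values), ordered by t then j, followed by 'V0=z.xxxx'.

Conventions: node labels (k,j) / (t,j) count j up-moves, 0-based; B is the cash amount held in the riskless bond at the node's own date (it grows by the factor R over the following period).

(0,0): Delta=0.8148 Bond=-30.1310
(1,0): Delta=0.3448 Bond=-11.5303
(1,1): Delta=0.9051 Bond=-35.9111
(2,0): Delta=0.0000 Bond=0.0000
(2,1): Delta=0.4110 Bond=-14.8452
(2,2): Delta=1.0000 Bond=-42.5243
V0=10.6079

Arbitrage-free pricing uses the up-move probability p* = (R−d)/(u−d) = 0.8000, discounting each step at R = 1.03.
Expiry values: V(3,0)=0.0000, V(3,1)=0.0000, V(3,2)=4.6056, V(3,3)=19.1856
Node (2,0) S=34.4450: V=(p*·0.0000+(1−p*)·0.0000)/1.03=0.0000; Δ=(0.0000−0.0000)/(37.2006−28.5893)=0.0000; B=V−Δ·S=0.0000
Node (2,1) S=44.8200: V=(p*·4.6056+(1−p*)·0.0000)/1.03=3.5772; Δ=(4.6056−0.0000)/(48.4056−37.2006)=0.4110; B=V−Δ·S=-14.8452
Node (2,2) S=58.3200: V=(p*·19.1856+(1−p*)·4.6056)/1.03=15.7957; Δ=(19.1856−4.6056)/(62.9856−48.4056)=1.0000; B=V−Δ·S=-42.5243
Node (1,0) S=41.5000: V=(p*·3.5772+(1−p*)·0.0000)/1.03=2.7784; Δ=(3.5772−0.0000)/(44.8200−34.4450)=0.3448; B=V−Δ·S=-11.5303
Node (1,1) S=54.0000: V=(p*·15.7957+(1−p*)·3.5772)/1.03=12.9631; Δ=(15.7957−3.5772)/(58.3200−44.8200)=0.9051; B=V−Δ·S=-35.9111
Node (0,0) S=50.0000: V=(p*·12.9631+(1−p*)·2.7784)/1.03=10.6079; Δ=(12.9631−2.7784)/(54.0000−41.5000)=0.8148; B=V−Δ·S=-30.1310
Sanity check at the root: Δ(0,0)·S0 + B(0,0) reproduces V0 = 10.6079.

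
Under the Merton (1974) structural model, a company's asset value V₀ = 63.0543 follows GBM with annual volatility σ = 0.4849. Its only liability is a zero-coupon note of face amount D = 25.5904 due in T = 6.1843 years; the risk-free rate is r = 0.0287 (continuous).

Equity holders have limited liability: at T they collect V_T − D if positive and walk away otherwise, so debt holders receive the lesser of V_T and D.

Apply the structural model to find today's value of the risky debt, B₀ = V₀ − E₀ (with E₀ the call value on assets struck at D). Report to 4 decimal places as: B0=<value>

Apply the equity-as-call identities (strike 25.5904, horizon 6.1843 years):
d₁ = [ln(V₀/D) + (r + σ²/2)T] / (σ√T)
   = [ln(63.0543/25.5904) + (0.0287 + 0.5·0.4849²)·6.1843] / (0.4849·√6.1843)
   = [0.901779 + 0.904540] / 1.205862 = 1.497949
d₂ = d₁ − σ√T = 1.497949 − 1.205862 = 0.292088
N(d₁) = 0.932927,  N(d₂) = 0.614890,  e^(−rT) = 0.837370
E₀ = V₀·N(d₁) − D·e^(−rT)·N(d₂)
   = 63.0543·0.932927 − 25.5904·0.837370·0.614890 = 45.648791
B₀ = V₀ − E₀ = 63.0543 − 45.648791 = 17.405509

B0=17.4055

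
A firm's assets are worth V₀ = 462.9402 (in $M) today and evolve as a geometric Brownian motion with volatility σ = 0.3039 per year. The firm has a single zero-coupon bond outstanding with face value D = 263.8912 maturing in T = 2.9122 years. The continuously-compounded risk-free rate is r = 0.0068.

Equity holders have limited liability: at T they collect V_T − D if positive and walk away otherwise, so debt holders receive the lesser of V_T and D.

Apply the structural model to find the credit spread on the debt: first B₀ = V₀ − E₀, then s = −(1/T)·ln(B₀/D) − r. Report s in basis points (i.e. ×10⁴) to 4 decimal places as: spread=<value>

Equity is a call on the firm's assets struck at D = 263.8912:
d₁ = [ln(V₀/D) + (r + σ²/2)T] / (σ√T)
   = [ln(462.9402/263.8912) + (0.0068 + 0.5·0.3039²)·2.9122] / (0.3039·√2.9122)
   = [0.562061 + 0.154281] / 0.518610 = 1.381272
d₂ = d₁ − σ√T = 1.381272 − 0.518610 = 0.862662
N(d₁) = 0.916402,  N(d₂) = 0.805838,  e^(−rT) = 0.980392
E₀ = V₀·N(d₁) − D·e^(−rT)·N(d₂)
   = 462.9402·0.916402 − 263.8912·0.980392·0.805838 = 215.755616
B₀ = V₀ − E₀ = 462.9402 − 215.755616 = 247.184584
spread = −(1/T)·ln(B₀/D) − r = −(1/2.9122)·ln(247.184584/263.8912) − 0.0068 = 0.01565778
in basis points: 0.01565778 × 10⁴ = 156.5778 bp

spread=156.5778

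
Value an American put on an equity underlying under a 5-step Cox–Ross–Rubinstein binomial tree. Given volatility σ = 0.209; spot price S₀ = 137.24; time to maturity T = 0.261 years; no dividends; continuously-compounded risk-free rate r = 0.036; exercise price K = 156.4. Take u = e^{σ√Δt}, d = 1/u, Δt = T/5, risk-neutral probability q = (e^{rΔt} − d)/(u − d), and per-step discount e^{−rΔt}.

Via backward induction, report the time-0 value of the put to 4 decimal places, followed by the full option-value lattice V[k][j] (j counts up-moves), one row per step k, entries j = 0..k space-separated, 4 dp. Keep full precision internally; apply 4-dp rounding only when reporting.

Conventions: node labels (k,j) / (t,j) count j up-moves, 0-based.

Δt=0.05220, u=1.04891, d=0.95337, q=0.50775, disc=e^(-rΔt)=0.99812
k=5 terminal: V=max(K-S,0) → 48.3086 37.4767 25.5593 12.4477 0.0000 0.0000
k=4: j=0 S=113.3780 intr=43.0220 cont=42.7283 V=43.0220[EX]; j=1 S=124.7397 intr=31.6603 cont=31.3666 V=31.6603[EX]; j=2 S=137.2400 intr=19.1600 cont=18.8664 V=19.1600[EX]; j=3 S=150.9929 intr=5.4071 cont=6.1158 V=6.1158[hold]; j=4 S=166.1241 intr=0.0000 cont=0.0000 V=0.0000[hold]
k=3: j=0 S=118.9233 intr=37.4767 cont=37.1831 V=37.4767[EX]; j=1 S=130.8407 intr=25.5593 cont=25.2657 V=25.5593[EX]; j=2 S=143.9523 intr=12.4477 cont=12.5133 V=12.5133[hold]; j=3 S=158.3779 intr=0.0000 cont=3.0049 V=3.0049[hold]
k=2: j=0 S=124.7397 intr=31.6603 cont=31.3666 V=31.6603[EX]; j=1 S=137.2400 intr=19.1600 cont=18.8996 V=19.1600[EX]; j=2 S=150.9929 intr=5.4071 cont=7.6709 V=7.6709[hold]
k=1: j=0 S=130.8407 intr=25.5593 cont=25.2657 V=25.5593[EX]; j=1 S=143.9523 intr=12.4477 cont=13.3014 V=13.3014[hold]
k=0: j=0 S=137.2400 intr=19.1600 cont=19.2990 V=19.2990[hold]

price = 19.2990
tree:
19.2990
25.5593 13.3014
31.6603 19.1600 7.6709
37.4767 25.5593 12.5133 3.0049
43.0220 31.6603 19.1600 6.1158 0.0000
48.3086 37.4767 25.5593 12.4477 0.0000 0.0000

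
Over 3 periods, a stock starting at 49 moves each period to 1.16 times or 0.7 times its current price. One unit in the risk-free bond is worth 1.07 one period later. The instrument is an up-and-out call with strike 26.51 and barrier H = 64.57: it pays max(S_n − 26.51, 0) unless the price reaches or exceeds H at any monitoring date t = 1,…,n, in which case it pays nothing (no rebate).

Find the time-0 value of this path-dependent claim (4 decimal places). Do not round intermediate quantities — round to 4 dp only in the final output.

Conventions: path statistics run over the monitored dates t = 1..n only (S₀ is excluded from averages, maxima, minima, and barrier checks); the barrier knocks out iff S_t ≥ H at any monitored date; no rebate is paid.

Under the martingale measure an up-move has probability p* = 0.8043; value the claim as the probability-weighted average of per-path payoffs, discounted 3 periods at R = 1.07.
Enumerate all 2^3 = 8 price paths (U = up ×1.16, D = down ×0.7); each path with k up-moves has probability p*^k·(1−p*)^(3−k).
DDD: M=34.3000, payoff=0.0000, prob=0.007490
UDD: M=56.8400, payoff=1.3416, prob=0.030790
DUD: M=39.7880, payoff=1.3416, prob=0.030790
UUD: M=65.9344, payoff=0.0000, prob=0.126582
DDU: M=34.3000, payoff=1.3416, prob=0.030790
UDU: M=56.8400, payoff=19.6441, prob=0.126582
DUU: M=46.1541, payoff=19.6441, prob=0.126582
UUU: M=76.4839, payoff=0.0000, prob=0.520393
Price = Σ prob·payoff / R^3 = 5.097104 / 1.225043 = 4.1608

price = 4.1608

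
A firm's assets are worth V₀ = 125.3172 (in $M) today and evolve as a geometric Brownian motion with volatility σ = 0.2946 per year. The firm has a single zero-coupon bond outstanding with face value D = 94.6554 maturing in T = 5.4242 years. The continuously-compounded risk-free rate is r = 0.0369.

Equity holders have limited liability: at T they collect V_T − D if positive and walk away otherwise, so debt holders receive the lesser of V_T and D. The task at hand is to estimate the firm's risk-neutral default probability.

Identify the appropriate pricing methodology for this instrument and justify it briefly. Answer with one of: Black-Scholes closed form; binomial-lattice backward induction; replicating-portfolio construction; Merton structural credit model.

framework: Merton structural credit model

Key observation: the asked-for credit quantity lives on the firm's capital structure — asset value, asset volatility, debt face 94.6554 — which is the structural model's domain.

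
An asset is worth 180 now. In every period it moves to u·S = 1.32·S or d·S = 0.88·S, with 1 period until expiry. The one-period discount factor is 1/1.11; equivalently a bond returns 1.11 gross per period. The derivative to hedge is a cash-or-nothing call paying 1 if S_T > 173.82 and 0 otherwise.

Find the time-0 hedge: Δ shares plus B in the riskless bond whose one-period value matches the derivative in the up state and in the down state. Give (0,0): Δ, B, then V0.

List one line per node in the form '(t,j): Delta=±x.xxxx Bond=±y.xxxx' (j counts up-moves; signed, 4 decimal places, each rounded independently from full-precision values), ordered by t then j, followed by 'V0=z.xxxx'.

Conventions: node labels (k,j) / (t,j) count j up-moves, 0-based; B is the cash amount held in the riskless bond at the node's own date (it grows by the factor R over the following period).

Since d<R<u, set p* = (R−d)/(u−d) = 0.5227; price each node as the discounted p*-expectation of its children.
Expiry values: V(1,0)=0.0000, V(1,1)=1.0000
Node (0,0) S=180.0000: V=(p*·1.0000+(1−p*)·0.0000)/1.11=0.4709; Δ=(1.0000−0.0000)/(237.6000−158.4000)=0.0126; B=V−Δ·S=-1.8018
Verification: the root portfolio costs Δ(0,0)·S0 + B(0,0) = 0.4709, matching V0.

(0,0): Delta=0.0126 Bond=-1.8018
V0=0.4709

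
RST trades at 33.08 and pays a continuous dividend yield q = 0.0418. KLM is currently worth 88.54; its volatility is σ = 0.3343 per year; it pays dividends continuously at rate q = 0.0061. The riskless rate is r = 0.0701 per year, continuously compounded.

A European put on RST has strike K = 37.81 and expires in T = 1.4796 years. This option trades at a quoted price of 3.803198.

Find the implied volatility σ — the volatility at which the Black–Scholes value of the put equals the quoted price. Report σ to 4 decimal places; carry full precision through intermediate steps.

At σ = 0.1239 the Black–Scholes value reproduces the quote:
σ√T = 0.1239·√1.4796 = 0.150710
d₁ = (ln(S/K) + (r−q+σ²/2)T) / (σ√T) = (ln(33.08/37.81) + (0.0701−0.0418+0.1239²/2)·1.4796) / 0.150710 = (-0.133645 + 0.053230) / 0.150710 = -0.533574
d₂ = d₁ − σ√T = -0.533574 − 0.150710 = -0.684285
e^{−rT} = 0.901478
e^{−qT} = 0.940026
N(−d₁) = 0.703182,  N(−d₂) = 0.753102
V = K·e^{−rT}·N(−d₂) − S·e^{−qT}·N(−d₁) = 25.669397 − 21.866199 = 3.803198 (equal to the quote); since ∂V/∂σ > 0 for all σ, the implied volatility is unique

sigma = 0.1239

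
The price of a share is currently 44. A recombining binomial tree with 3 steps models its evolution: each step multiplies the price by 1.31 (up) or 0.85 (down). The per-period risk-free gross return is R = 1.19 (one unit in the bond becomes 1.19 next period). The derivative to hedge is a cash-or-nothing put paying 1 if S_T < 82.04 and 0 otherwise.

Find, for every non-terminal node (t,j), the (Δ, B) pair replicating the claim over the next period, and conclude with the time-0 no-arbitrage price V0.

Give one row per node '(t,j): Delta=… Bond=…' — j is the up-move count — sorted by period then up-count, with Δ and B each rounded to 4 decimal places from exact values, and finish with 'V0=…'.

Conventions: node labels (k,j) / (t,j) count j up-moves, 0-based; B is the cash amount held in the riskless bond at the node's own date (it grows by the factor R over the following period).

(0,0): Delta=-0.0191 Bond=1.1925
(1,0): Delta=0.0000 Bond=0.7062
(1,1): Delta=-0.0234 Bond=1.6706
(2,0): Delta=0.0000 Bond=0.8403
(2,1): Delta=0.0000 Bond=0.8403
(2,2): Delta=-0.0288 Bond=2.3931
V0=0.3538

Since d<R<u, set p* = (R−d)/(u−d) = 0.7391; price each node as the discounted p*-expectation of its children.
Terminal payoffs: V(3,0)=1.0000, V(3,1)=1.0000, V(3,2)=1.0000, V(3,3)=0.0000
  t=2,j=0: stock 31.7900 → up 41.6449 (V=1.0000), down 27.0215 (V=1.0000). Price 0.8403; hedge Δ=0.0000, bond B=0.8403.
  t=2,j=1: stock 48.9940 → up 64.1821 (V=1.0000), down 41.6449 (V=1.0000). Price 0.8403; hedge Δ=0.0000, bond B=0.8403.
  t=2,j=2: stock 75.5084 → up 98.9160 (V=0.0000), down 64.1821 (V=1.0000). Price 0.2192; hedge Δ=-0.0288, bond B=2.3931.
  t=1,j=0: stock 37.4000 → up 48.9940 (V=0.8403), down 31.7900 (V=0.8403). Price 0.7062; hedge Δ=0.0000, bond B=0.7062.
  t=1,j=1: stock 57.6400 → up 75.5084 (V=0.2192), down 48.9940 (V=0.8403). Price 0.3204; hedge Δ=-0.0234, bond B=1.6706.
  t=0,j=0: stock 44.0000 → up 57.6400 (V=0.3204), down 37.4000 (V=0.7062). Price 0.3538; hedge Δ=-0.0191, bond B=1.1925.
Verification: the root portfolio costs Δ(0,0)·S0 + B(0,0) = 0.3538, matching V0.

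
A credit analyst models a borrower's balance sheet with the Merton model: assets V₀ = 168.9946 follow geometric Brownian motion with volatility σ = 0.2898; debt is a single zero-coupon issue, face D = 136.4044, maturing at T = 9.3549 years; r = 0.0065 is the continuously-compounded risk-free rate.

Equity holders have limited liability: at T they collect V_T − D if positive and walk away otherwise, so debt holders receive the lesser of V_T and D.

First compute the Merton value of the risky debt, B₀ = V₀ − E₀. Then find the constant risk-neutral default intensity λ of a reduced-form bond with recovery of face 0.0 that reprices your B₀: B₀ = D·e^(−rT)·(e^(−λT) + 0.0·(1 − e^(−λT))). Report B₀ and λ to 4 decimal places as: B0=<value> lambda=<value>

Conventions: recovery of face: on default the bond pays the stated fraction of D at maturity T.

Equity is a call on the firm's assets struck at D = 136.4044:
d₁ = [ln(V₀/D) + (r + σ²/2)T] / (σ√T)
   = [ln(168.9946/136.4044) + (0.0065 + 0.5·0.2898²)·9.3549] / (0.2898·√9.3549)
   = [0.214243 + 0.453638] / 0.886376 = 0.753496
d₂ = d₁ − σ√T = 0.753496 − 0.886376 = -0.132880
N(d₁) = 0.774424,  N(d₂) = 0.447144,  e^(−rT) = 0.941005
E₀ = V₀·N(d₁) − D·e^(−rT)·N(d₂)
   = 168.9946·0.774424 − 136.4044·0.941005·0.447144 = 73.479299
B₀ = V₀ − E₀ = 168.9946 − 73.479299 = 95.515301
e^(−λT) = (B₀·e^(rT)/D − 0)/(1 − 0) = (95.5153·1.062694/136.4044 − 0)/1 = 0.74413656
λ = −ln(0.74413656)/9.3549 = 0.031591

B0=95.5153 lambda=0.0316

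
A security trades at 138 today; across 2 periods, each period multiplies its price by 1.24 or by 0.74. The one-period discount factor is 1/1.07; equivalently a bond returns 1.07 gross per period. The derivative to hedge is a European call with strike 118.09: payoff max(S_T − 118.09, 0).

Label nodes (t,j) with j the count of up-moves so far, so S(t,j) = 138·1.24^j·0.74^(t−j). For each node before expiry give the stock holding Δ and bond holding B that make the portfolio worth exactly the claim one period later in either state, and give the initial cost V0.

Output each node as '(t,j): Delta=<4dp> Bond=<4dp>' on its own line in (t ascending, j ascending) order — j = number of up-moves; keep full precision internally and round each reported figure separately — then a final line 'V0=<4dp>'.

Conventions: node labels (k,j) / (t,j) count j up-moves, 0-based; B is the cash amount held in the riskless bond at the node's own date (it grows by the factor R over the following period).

The replicating-portfolio and risk-neutral prices coincide; use p* = (1.07−0.74)/(1.24−0.74) = 0.6600 for the latter.
Payoffs at expiry: V(2,0)=0.0000, V(2,1)=8.5388, V(2,2)=94.0988
  t=1,j=0: stock 102.1200 → up 126.6288 (V=8.5388), down 75.5688 (V=0.0000). Price 5.2669; hedge Δ=0.1672, bond B=-11.8107.
  t=1,j=1: stock 171.1200 → up 212.1888 (V=94.0988), down 126.6288 (V=8.5388). Price 60.7555; hedge Δ=1.0000, bond B=-110.3645.
  t=0,j=0: stock 138.0000 → up 171.1200 (V=60.7555), down 102.1200 (V=5.2669). Price 39.1490; hedge Δ=0.8042, bond B=-71.8282.
Check: Δ(0,0)·S0 + B(0,0) = 39.1490 = V0.

(0,0): Delta=0.8042 Bond=-71.8282
(1,0): Delta=0.1672 Bond=-11.8107
(1,1): Delta=1.0000 Bond=-110.3645
V0=39.1490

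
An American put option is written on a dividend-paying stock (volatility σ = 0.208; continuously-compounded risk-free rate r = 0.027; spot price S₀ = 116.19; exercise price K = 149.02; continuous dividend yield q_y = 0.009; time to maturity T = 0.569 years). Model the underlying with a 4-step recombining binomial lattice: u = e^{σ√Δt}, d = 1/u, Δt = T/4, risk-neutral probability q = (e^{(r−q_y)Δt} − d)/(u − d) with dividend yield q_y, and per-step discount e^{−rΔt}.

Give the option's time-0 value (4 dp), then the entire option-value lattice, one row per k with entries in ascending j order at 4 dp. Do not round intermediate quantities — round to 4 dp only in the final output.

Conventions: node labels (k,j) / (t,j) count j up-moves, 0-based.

Δt=0.14225, u=1.08161, d=0.92455, q=0.49672, disc=e^(-rΔt)=0.99617
k=4 terminal: V=max(K-S,0) → 64.1238 49.7019 32.8300 13.0920 0.0000
k=3: j=0 S=91.8245 intr=57.1955 cont=56.7418 V=57.1955[EX]; j=1 S=107.4233 intr=41.5967 cont=41.1629 V=41.5967[EX]; j=2 S=125.6721 intr=23.3479 cont=22.9374 V=23.3479[EX]; j=3 S=147.0209 intr=1.9991 cont=6.5637 V=6.5637[hold]
k=2: j=0 S=99.3181 intr=49.7019 cont=49.2577 V=49.7019[EX]; j=1 S=116.1900 intr=32.8300 cont=32.4074 V=32.8300[EX]; j=2 S=135.9280 intr=13.0920 cont=14.9533 V=14.9533[hold]
k=1: j=0 S=107.4233 intr=41.5967 cont=41.1629 V=41.5967[EX]; j=1 S=125.6721 intr=23.3479 cont=23.8584 V=23.8584[hold]
k=0: j=0 S=116.1900 intr=32.8300 cont=32.6600 V=32.8300[EX]

price = 32.8300
tree:
32.8300
41.5967 23.8584
49.7019 32.8300 14.9533
57.1955 41.5967 23.3479 6.5637
64.1238 49.7019 32.8300 13.0920 0.0000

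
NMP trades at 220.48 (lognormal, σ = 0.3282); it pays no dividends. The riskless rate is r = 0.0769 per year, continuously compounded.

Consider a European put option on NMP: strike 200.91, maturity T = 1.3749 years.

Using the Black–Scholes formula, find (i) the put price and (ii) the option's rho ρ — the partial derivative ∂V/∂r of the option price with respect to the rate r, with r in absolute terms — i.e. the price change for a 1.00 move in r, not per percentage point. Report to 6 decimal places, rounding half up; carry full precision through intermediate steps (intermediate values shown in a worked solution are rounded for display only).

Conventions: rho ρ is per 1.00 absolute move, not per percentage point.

σ√T = 0.3282·√1.3749 = 0.384835
d₁ = (ln(S/K) + (r+σ²/2)T) / (σ√T) = (ln(220.48/200.91) + (0.0769+0.3282²/2)·1.3749) / 0.384835 = (0.092950 + 0.179779) / 0.384835 = 0.708690
d₂ = d₁ − σ√T = 0.708690 − 0.384835 = 0.323856
e^{−rT} = 0.899668
N(−d₁) = 0.239258,  N(−d₂) = 0.373024
Put price V = K·e^{−rT}·N(−d₂) − S·N(−d₁) = 67.424853 − 52.751674 = 14.673180
ρ = −K·T·e^{−rT}·N(−d₂) = -92.702431

price = 14.673180
ρ = -92.702431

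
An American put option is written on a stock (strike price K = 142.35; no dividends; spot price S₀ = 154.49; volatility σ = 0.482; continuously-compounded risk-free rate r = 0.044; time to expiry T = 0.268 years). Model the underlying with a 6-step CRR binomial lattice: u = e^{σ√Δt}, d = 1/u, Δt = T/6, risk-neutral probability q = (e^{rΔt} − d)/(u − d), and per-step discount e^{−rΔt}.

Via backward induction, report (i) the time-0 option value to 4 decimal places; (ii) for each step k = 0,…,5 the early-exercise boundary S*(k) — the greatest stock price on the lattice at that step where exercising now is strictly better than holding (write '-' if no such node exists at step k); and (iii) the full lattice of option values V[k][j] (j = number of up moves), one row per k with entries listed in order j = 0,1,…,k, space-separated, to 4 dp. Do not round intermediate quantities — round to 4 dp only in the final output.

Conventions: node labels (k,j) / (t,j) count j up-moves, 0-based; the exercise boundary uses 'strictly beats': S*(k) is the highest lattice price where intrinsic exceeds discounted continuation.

price = 9.3323
boundary = - - - - 102.7867 113.8093
tree:
9.3323
14.1650 4.2221
20.8278 7.1247 1.1473
29.4308 11.7478 2.2287 0.0000
39.5633 18.7564 4.3292 0.0000 0.0000
49.5183 28.5407 8.4097 0.0000 0.0000 0.0000
58.5092 39.5633 16.3360 0.0000 0.0000 0.0000 0.0000

Δt=0.04467, u=1.10724, d=0.90315, q=0.48419, disc=e^(-rΔt)=0.99804
k=6 terminal: V=max(K-S,0) → 58.5092 39.5633 16.3360 0.0000 0.0000 0.0000 0.0000
k=5: j=0 S=92.8317 intr=49.5183 cont=49.2388 V=49.5183[EX]; j=1 S=113.8093 intr=28.5407 cont=28.2612 V=28.5407[EX]; j=2 S=139.5274 intr=2.8226 cont=8.4097 V=8.4097[hold]; j=3 S=171.0571 intr=0.0000 cont=0.0000 V=0.0000[hold]; j=4 S=209.7118 intr=0.0000 cont=0.0000 V=0.0000[hold]; j=5 S=257.1014 intr=0.0000 cont=0.0000 V=0.0000[hold]  S*(5)=113.8093
k=4: j=0 S=102.7867 intr=39.5633 cont=39.2838 V=39.5633[EX]; j=1 S=126.0140 intr=16.3360 cont=18.7564 V=18.7564[hold]; j=2 S=154.4900 intr=0.0000 cont=4.3292 V=4.3292[hold]; j=3 S=189.4009 intr=0.0000 cont=0.0000 V=0.0000[hold]; j=4 S=232.2008 intr=0.0000 cont=0.0000 V=0.0000[hold]  S*(4)=102.7867
k=3: j=0 S=113.8093 intr=28.5407 cont=29.4308 V=29.4308[hold]; j=1 S=139.5274 intr=2.8226 cont=11.7478 V=11.7478[hold]; j=2 S=171.0571 intr=0.0000 cont=2.2287 V=2.2287[hold]; j=3 S=209.7118 intr=0.0000 cont=0.0000 V=0.0000[hold]  S*(3)=-
k=2: j=0 S=126.0140 intr=16.3360 cont=20.8278 V=20.8278[hold]; j=1 S=154.4900 intr=0.0000 cont=7.1247 V=7.1247[hold]; j=2 S=189.4009 intr=0.0000 cont=1.1473 V=1.1473[hold]  S*(2)=-
k=1: j=0 S=139.5274 intr=2.8226 cont=14.1650 V=14.1650[hold]; j=1 S=171.0571 intr=0.0000 cont=4.2221 V=4.2221[hold]  S*(1)=-
k=0: j=0 S=154.4900 intr=0.0000 cont=9.3323 V=9.3323[hold]  S*(0)=-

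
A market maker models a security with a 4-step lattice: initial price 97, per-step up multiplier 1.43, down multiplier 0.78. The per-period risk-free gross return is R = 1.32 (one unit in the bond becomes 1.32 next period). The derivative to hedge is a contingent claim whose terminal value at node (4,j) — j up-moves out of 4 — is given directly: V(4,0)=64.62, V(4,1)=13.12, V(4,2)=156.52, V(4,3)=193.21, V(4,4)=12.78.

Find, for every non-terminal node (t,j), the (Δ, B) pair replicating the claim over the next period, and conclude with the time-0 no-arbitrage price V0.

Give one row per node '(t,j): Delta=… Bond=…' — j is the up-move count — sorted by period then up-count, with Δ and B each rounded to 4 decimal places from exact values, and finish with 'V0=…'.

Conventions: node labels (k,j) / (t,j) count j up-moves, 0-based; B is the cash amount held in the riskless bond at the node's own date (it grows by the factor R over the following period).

Under the risk-neutral measure, an up-move has probability p* = (R−d)/(u−d) = 0.8308 and values discount at R = 1.32.
At maturity the claim pays: V(4,0)=64.6200, V(4,1)=13.1200, V(4,2)=156.5200, V(4,3)=193.2100, V(4,4)=12.7800
(3,0): S=46.0315. Δ = (V_up−V_dn)/(S_up−S_dn) = (13.1200−64.6200)/(65.8251−35.9046) = -1.7212. V = [p*·13.1200 + (1−p*)·64.6200]/1.32 = 16.5420. B = V − Δ·S = 95.7727.
(3,1): S=84.3912. Δ = (V_up−V_dn)/(S_up−S_dn) = (156.5200−13.1200)/(120.6794−65.8251) = 2.6142. V = [p*·156.5200 + (1−p*)·13.1200]/1.32 = 100.1911. B = V − Δ·S = -120.4242.
(3,2): S=154.7171. Δ = (V_up−V_dn)/(S_up−S_dn) = (193.2100−156.5200)/(221.2455−120.6794) = 0.3648. V = [p*·193.2100 + (1−p*)·156.5200]/1.32 = 141.6674. B = V − Δ·S = 85.2212.
(3,3): S=283.6481. Δ = (V_up−V_dn)/(S_up−S_dn) = (12.7800−193.2100)/(405.6168−221.2455) = -0.9786. V = [p*·12.7800 + (1−p*)·193.2100]/1.32 = 32.8139. B = V − Δ·S = 310.3985.
(2,0): S=59.0148. Δ = (V_up−V_dn)/(S_up−S_dn) = (100.1911−16.5420)/(84.3912−46.0315) = 2.1807. V = [p*·100.1911 + (1−p*)·16.5420]/1.32 = 65.1781. B = V − Δ·S = -63.5129.
(2,1): S=108.1938. Δ = (V_up−V_dn)/(S_up−S_dn) = (141.6674−100.1911)/(154.7171−84.3912) = 0.5898. V = [p*·141.6674 + (1−p*)·100.1911]/1.32 = 102.0063. B = V − Δ·S = 38.1967.
(2,2): S=198.3553. Δ = (V_up−V_dn)/(S_up−S_dn) = (32.8139−141.6674)/(283.6481−154.7171) = -0.8443. V = [p*·32.8139 + (1−p*)·141.6674]/1.32 = 38.8146. B = V − Δ·S = 206.2815.
(1,0): S=75.6600. Δ = (V_up−V_dn)/(S_up−S_dn) = (102.0063−65.1781)/(108.1938−59.0148) = 0.7489. V = [p*·102.0063 + (1−p*)·65.1781]/1.32 = 72.5559. B = V − Δ·S = 15.8972.
(1,1): S=138.7100. Δ = (V_up−V_dn)/(S_up−S_dn) = (38.8146−102.0063)/(198.3553−108.1938) = -0.7009. V = [p*·38.8146 + (1−p*)·102.0063]/1.32 = 37.5065. B = V − Δ·S = 134.7245.
(0,0): S=97.0000. Δ = (V_up−V_dn)/(S_up−S_dn) = (37.5065−72.5559)/(138.7100−75.6600) = -0.5559. V = [p*·37.5065 + (1−p*)·72.5559]/1.32 = 32.9075. B = V − Δ·S = 86.8298.
Check: Δ(0,0)·S0 + B(0,0) = 32.9075 = V0.

(0,0): Delta=-0.5559 Bond=86.8298
(1,0): Delta=0.7489 Bond=15.8972
(1,1): Delta=-0.7009 Bond=134.7245
(2,0): Delta=2.1807 Bond=-63.5129
(2,1): Delta=0.5898 Bond=38.1967
(2,2): Delta=-0.8443 Bond=206.2815
(3,0): Delta=-1.7212 Bond=95.7727
(3,1): Delta=2.6142 Bond=-120.4242
(3,2): Delta=0.3648 Bond=85.2212
(3,3): Delta=-0.9786 Bond=310.3985
V0=32.9075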